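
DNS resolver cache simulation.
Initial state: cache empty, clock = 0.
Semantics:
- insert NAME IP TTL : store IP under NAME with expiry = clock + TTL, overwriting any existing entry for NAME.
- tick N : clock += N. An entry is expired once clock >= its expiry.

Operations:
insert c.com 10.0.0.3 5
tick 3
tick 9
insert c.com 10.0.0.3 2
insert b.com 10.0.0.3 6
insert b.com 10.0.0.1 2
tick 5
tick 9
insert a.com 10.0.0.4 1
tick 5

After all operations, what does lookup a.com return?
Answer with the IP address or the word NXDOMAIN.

Answer: NXDOMAIN

Derivation:
Op 1: insert c.com -> 10.0.0.3 (expiry=0+5=5). clock=0
Op 2: tick 3 -> clock=3.
Op 3: tick 9 -> clock=12. purged={c.com}
Op 4: insert c.com -> 10.0.0.3 (expiry=12+2=14). clock=12
Op 5: insert b.com -> 10.0.0.3 (expiry=12+6=18). clock=12
Op 6: insert b.com -> 10.0.0.1 (expiry=12+2=14). clock=12
Op 7: tick 5 -> clock=17. purged={b.com,c.com}
Op 8: tick 9 -> clock=26.
Op 9: insert a.com -> 10.0.0.4 (expiry=26+1=27). clock=26
Op 10: tick 5 -> clock=31. purged={a.com}
lookup a.com: not in cache (expired or never inserted)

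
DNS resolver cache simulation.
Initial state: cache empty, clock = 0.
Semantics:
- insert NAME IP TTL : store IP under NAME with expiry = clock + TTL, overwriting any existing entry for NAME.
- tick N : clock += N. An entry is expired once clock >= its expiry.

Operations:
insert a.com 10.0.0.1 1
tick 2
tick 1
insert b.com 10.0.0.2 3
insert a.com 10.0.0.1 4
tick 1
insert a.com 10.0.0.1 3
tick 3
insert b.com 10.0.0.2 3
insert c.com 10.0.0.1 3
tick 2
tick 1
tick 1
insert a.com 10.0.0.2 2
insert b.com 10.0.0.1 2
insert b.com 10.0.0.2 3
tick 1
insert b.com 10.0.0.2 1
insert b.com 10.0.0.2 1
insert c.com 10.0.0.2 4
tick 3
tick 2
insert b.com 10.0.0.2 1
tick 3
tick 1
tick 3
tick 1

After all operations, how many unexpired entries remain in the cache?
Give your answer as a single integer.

Op 1: insert a.com -> 10.0.0.1 (expiry=0+1=1). clock=0
Op 2: tick 2 -> clock=2. purged={a.com}
Op 3: tick 1 -> clock=3.
Op 4: insert b.com -> 10.0.0.2 (expiry=3+3=6). clock=3
Op 5: insert a.com -> 10.0.0.1 (expiry=3+4=7). clock=3
Op 6: tick 1 -> clock=4.
Op 7: insert a.com -> 10.0.0.1 (expiry=4+3=7). clock=4
Op 8: tick 3 -> clock=7. purged={a.com,b.com}
Op 9: insert b.com -> 10.0.0.2 (expiry=7+3=10). clock=7
Op 10: insert c.com -> 10.0.0.1 (expiry=7+3=10). clock=7
Op 11: tick 2 -> clock=9.
Op 12: tick 1 -> clock=10. purged={b.com,c.com}
Op 13: tick 1 -> clock=11.
Op 14: insert a.com -> 10.0.0.2 (expiry=11+2=13). clock=11
Op 15: insert b.com -> 10.0.0.1 (expiry=11+2=13). clock=11
Op 16: insert b.com -> 10.0.0.2 (expiry=11+3=14). clock=11
Op 17: tick 1 -> clock=12.
Op 18: insert b.com -> 10.0.0.2 (expiry=12+1=13). clock=12
Op 19: insert b.com -> 10.0.0.2 (expiry=12+1=13). clock=12
Op 20: insert c.com -> 10.0.0.2 (expiry=12+4=16). clock=12
Op 21: tick 3 -> clock=15. purged={a.com,b.com}
Op 22: tick 2 -> clock=17. purged={c.com}
Op 23: insert b.com -> 10.0.0.2 (expiry=17+1=18). clock=17
Op 24: tick 3 -> clock=20. purged={b.com}
Op 25: tick 1 -> clock=21.
Op 26: tick 3 -> clock=24.
Op 27: tick 1 -> clock=25.
Final cache (unexpired): {} -> size=0

Answer: 0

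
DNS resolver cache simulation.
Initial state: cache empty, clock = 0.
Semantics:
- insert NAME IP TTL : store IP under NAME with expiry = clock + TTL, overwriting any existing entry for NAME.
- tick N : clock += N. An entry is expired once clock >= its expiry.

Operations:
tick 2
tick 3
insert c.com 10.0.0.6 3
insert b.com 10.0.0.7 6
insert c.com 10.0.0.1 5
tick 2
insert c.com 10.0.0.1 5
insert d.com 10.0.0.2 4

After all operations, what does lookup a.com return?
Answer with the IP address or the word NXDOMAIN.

Answer: NXDOMAIN

Derivation:
Op 1: tick 2 -> clock=2.
Op 2: tick 3 -> clock=5.
Op 3: insert c.com -> 10.0.0.6 (expiry=5+3=8). clock=5
Op 4: insert b.com -> 10.0.0.7 (expiry=5+6=11). clock=5
Op 5: insert c.com -> 10.0.0.1 (expiry=5+5=10). clock=5
Op 6: tick 2 -> clock=7.
Op 7: insert c.com -> 10.0.0.1 (expiry=7+5=12). clock=7
Op 8: insert d.com -> 10.0.0.2 (expiry=7+4=11). clock=7
lookup a.com: not in cache (expired or never inserted)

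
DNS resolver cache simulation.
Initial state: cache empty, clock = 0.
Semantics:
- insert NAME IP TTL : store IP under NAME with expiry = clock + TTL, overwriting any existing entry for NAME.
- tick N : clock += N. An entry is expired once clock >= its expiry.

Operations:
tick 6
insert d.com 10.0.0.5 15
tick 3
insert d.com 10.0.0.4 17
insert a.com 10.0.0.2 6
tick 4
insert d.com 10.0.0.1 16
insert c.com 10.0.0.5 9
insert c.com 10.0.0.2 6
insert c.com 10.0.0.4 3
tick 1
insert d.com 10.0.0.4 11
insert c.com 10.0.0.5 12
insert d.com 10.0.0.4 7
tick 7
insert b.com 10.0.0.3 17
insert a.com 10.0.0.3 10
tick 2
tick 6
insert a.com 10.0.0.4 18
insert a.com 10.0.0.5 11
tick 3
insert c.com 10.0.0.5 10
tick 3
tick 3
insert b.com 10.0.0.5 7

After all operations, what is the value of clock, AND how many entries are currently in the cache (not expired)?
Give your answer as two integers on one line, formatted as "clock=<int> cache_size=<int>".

Answer: clock=38 cache_size=3

Derivation:
Op 1: tick 6 -> clock=6.
Op 2: insert d.com -> 10.0.0.5 (expiry=6+15=21). clock=6
Op 3: tick 3 -> clock=9.
Op 4: insert d.com -> 10.0.0.4 (expiry=9+17=26). clock=9
Op 5: insert a.com -> 10.0.0.2 (expiry=9+6=15). clock=9
Op 6: tick 4 -> clock=13.
Op 7: insert d.com -> 10.0.0.1 (expiry=13+16=29). clock=13
Op 8: insert c.com -> 10.0.0.5 (expiry=13+9=22). clock=13
Op 9: insert c.com -> 10.0.0.2 (expiry=13+6=19). clock=13
Op 10: insert c.com -> 10.0.0.4 (expiry=13+3=16). clock=13
Op 11: tick 1 -> clock=14.
Op 12: insert d.com -> 10.0.0.4 (expiry=14+11=25). clock=14
Op 13: insert c.com -> 10.0.0.5 (expiry=14+12=26). clock=14
Op 14: insert d.com -> 10.0.0.4 (expiry=14+7=21). clock=14
Op 15: tick 7 -> clock=21. purged={a.com,d.com}
Op 16: insert b.com -> 10.0.0.3 (expiry=21+17=38). clock=21
Op 17: insert a.com -> 10.0.0.3 (expiry=21+10=31). clock=21
Op 18: tick 2 -> clock=23.
Op 19: tick 6 -> clock=29. purged={c.com}
Op 20: insert a.com -> 10.0.0.4 (expiry=29+18=47). clock=29
Op 21: insert a.com -> 10.0.0.5 (expiry=29+11=40). clock=29
Op 22: tick 3 -> clock=32.
Op 23: insert c.com -> 10.0.0.5 (expiry=32+10=42). clock=32
Op 24: tick 3 -> clock=35.
Op 25: tick 3 -> clock=38. purged={b.com}
Op 26: insert b.com -> 10.0.0.5 (expiry=38+7=45). clock=38
Final clock = 38
Final cache (unexpired): {a.com,b.com,c.com} -> size=3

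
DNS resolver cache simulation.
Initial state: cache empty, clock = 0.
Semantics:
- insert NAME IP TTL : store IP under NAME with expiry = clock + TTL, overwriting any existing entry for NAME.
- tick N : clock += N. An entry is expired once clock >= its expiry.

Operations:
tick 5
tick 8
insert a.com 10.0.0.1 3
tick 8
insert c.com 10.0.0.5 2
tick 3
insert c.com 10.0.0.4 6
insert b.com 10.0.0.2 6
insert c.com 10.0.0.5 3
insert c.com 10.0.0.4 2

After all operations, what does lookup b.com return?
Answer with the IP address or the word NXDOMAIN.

Op 1: tick 5 -> clock=5.
Op 2: tick 8 -> clock=13.
Op 3: insert a.com -> 10.0.0.1 (expiry=13+3=16). clock=13
Op 4: tick 8 -> clock=21. purged={a.com}
Op 5: insert c.com -> 10.0.0.5 (expiry=21+2=23). clock=21
Op 6: tick 3 -> clock=24. purged={c.com}
Op 7: insert c.com -> 10.0.0.4 (expiry=24+6=30). clock=24
Op 8: insert b.com -> 10.0.0.2 (expiry=24+6=30). clock=24
Op 9: insert c.com -> 10.0.0.5 (expiry=24+3=27). clock=24
Op 10: insert c.com -> 10.0.0.4 (expiry=24+2=26). clock=24
lookup b.com: present, ip=10.0.0.2 expiry=30 > clock=24

Answer: 10.0.0.2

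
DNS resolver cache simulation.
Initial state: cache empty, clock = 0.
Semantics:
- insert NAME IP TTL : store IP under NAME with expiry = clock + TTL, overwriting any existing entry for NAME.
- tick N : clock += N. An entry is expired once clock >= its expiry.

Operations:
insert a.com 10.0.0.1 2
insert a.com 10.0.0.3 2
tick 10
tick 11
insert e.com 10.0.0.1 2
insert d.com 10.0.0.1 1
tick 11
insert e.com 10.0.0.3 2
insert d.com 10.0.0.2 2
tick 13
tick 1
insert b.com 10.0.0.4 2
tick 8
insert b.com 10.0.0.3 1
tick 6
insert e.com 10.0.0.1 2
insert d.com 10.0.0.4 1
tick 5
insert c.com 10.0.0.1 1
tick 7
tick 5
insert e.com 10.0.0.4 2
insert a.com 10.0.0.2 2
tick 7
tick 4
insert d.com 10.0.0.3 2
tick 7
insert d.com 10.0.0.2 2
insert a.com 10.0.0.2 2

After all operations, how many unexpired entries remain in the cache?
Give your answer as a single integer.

Answer: 2

Derivation:
Op 1: insert a.com -> 10.0.0.1 (expiry=0+2=2). clock=0
Op 2: insert a.com -> 10.0.0.3 (expiry=0+2=2). clock=0
Op 3: tick 10 -> clock=10. purged={a.com}
Op 4: tick 11 -> clock=21.
Op 5: insert e.com -> 10.0.0.1 (expiry=21+2=23). clock=21
Op 6: insert d.com -> 10.0.0.1 (expiry=21+1=22). clock=21
Op 7: tick 11 -> clock=32. purged={d.com,e.com}
Op 8: insert e.com -> 10.0.0.3 (expiry=32+2=34). clock=32
Op 9: insert d.com -> 10.0.0.2 (expiry=32+2=34). clock=32
Op 10: tick 13 -> clock=45. purged={d.com,e.com}
Op 11: tick 1 -> clock=46.
Op 12: insert b.com -> 10.0.0.4 (expiry=46+2=48). clock=46
Op 13: tick 8 -> clock=54. purged={b.com}
Op 14: insert b.com -> 10.0.0.3 (expiry=54+1=55). clock=54
Op 15: tick 6 -> clock=60. purged={b.com}
Op 16: insert e.com -> 10.0.0.1 (expiry=60+2=62). clock=60
Op 17: insert d.com -> 10.0.0.4 (expiry=60+1=61). clock=60
Op 18: tick 5 -> clock=65. purged={d.com,e.com}
Op 19: insert c.com -> 10.0.0.1 (expiry=65+1=66). clock=65
Op 20: tick 7 -> clock=72. purged={c.com}
Op 21: tick 5 -> clock=77.
Op 22: insert e.com -> 10.0.0.4 (expiry=77+2=79). clock=77
Op 23: insert a.com -> 10.0.0.2 (expiry=77+2=79). clock=77
Op 24: tick 7 -> clock=84. purged={a.com,e.com}
Op 25: tick 4 -> clock=88.
Op 26: insert d.com -> 10.0.0.3 (expiry=88+2=90). clock=88
Op 27: tick 7 -> clock=95. purged={d.com}
Op 28: insert d.com -> 10.0.0.2 (expiry=95+2=97). clock=95
Op 29: insert a.com -> 10.0.0.2 (expiry=95+2=97). clock=95
Final cache (unexpired): {a.com,d.com} -> size=2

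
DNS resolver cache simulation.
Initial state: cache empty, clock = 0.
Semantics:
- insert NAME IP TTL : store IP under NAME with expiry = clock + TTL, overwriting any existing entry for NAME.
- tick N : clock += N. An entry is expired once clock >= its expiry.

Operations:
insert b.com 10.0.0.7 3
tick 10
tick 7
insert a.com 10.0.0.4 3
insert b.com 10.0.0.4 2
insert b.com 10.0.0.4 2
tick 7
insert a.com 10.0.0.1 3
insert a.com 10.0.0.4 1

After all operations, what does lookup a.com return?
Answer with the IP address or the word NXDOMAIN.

Answer: 10.0.0.4

Derivation:
Op 1: insert b.com -> 10.0.0.7 (expiry=0+3=3). clock=0
Op 2: tick 10 -> clock=10. purged={b.com}
Op 3: tick 7 -> clock=17.
Op 4: insert a.com -> 10.0.0.4 (expiry=17+3=20). clock=17
Op 5: insert b.com -> 10.0.0.4 (expiry=17+2=19). clock=17
Op 6: insert b.com -> 10.0.0.4 (expiry=17+2=19). clock=17
Op 7: tick 7 -> clock=24. purged={a.com,b.com}
Op 8: insert a.com -> 10.0.0.1 (expiry=24+3=27). clock=24
Op 9: insert a.com -> 10.0.0.4 (expiry=24+1=25). clock=24
lookup a.com: present, ip=10.0.0.4 expiry=25 > clock=24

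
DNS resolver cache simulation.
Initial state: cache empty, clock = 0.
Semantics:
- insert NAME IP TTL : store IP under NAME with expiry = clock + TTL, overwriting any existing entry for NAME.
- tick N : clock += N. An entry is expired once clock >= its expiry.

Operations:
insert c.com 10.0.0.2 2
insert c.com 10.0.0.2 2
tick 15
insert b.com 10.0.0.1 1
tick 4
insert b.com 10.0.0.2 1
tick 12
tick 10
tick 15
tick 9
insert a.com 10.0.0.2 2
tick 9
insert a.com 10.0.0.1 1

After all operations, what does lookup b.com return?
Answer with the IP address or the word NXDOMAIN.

Answer: NXDOMAIN

Derivation:
Op 1: insert c.com -> 10.0.0.2 (expiry=0+2=2). clock=0
Op 2: insert c.com -> 10.0.0.2 (expiry=0+2=2). clock=0
Op 3: tick 15 -> clock=15. purged={c.com}
Op 4: insert b.com -> 10.0.0.1 (expiry=15+1=16). clock=15
Op 5: tick 4 -> clock=19. purged={b.com}
Op 6: insert b.com -> 10.0.0.2 (expiry=19+1=20). clock=19
Op 7: tick 12 -> clock=31. purged={b.com}
Op 8: tick 10 -> clock=41.
Op 9: tick 15 -> clock=56.
Op 10: tick 9 -> clock=65.
Op 11: insert a.com -> 10.0.0.2 (expiry=65+2=67). clock=65
Op 12: tick 9 -> clock=74. purged={a.com}
Op 13: insert a.com -> 10.0.0.1 (expiry=74+1=75). clock=74
lookup b.com: not in cache (expired or never inserted)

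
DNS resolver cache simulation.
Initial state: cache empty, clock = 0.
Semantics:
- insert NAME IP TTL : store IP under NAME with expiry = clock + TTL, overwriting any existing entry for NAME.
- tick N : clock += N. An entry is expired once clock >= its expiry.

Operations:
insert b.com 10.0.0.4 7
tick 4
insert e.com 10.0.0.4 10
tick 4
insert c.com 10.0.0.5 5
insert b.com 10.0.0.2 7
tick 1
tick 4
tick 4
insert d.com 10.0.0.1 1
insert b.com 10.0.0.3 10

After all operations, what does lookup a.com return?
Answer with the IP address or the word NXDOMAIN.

Answer: NXDOMAIN

Derivation:
Op 1: insert b.com -> 10.0.0.4 (expiry=0+7=7). clock=0
Op 2: tick 4 -> clock=4.
Op 3: insert e.com -> 10.0.0.4 (expiry=4+10=14). clock=4
Op 4: tick 4 -> clock=8. purged={b.com}
Op 5: insert c.com -> 10.0.0.5 (expiry=8+5=13). clock=8
Op 6: insert b.com -> 10.0.0.2 (expiry=8+7=15). clock=8
Op 7: tick 1 -> clock=9.
Op 8: tick 4 -> clock=13. purged={c.com}
Op 9: tick 4 -> clock=17. purged={b.com,e.com}
Op 10: insert d.com -> 10.0.0.1 (expiry=17+1=18). clock=17
Op 11: insert b.com -> 10.0.0.3 (expiry=17+10=27). clock=17
lookup a.com: not in cache (expired or never inserted)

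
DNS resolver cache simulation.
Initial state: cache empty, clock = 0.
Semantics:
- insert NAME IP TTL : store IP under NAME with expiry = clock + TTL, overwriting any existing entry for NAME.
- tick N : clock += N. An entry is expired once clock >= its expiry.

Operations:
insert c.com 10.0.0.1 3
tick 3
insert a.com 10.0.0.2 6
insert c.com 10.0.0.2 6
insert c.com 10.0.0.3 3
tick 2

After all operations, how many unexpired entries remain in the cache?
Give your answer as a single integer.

Answer: 2

Derivation:
Op 1: insert c.com -> 10.0.0.1 (expiry=0+3=3). clock=0
Op 2: tick 3 -> clock=3. purged={c.com}
Op 3: insert a.com -> 10.0.0.2 (expiry=3+6=9). clock=3
Op 4: insert c.com -> 10.0.0.2 (expiry=3+6=9). clock=3
Op 5: insert c.com -> 10.0.0.3 (expiry=3+3=6). clock=3
Op 6: tick 2 -> clock=5.
Final cache (unexpired): {a.com,c.com} -> size=2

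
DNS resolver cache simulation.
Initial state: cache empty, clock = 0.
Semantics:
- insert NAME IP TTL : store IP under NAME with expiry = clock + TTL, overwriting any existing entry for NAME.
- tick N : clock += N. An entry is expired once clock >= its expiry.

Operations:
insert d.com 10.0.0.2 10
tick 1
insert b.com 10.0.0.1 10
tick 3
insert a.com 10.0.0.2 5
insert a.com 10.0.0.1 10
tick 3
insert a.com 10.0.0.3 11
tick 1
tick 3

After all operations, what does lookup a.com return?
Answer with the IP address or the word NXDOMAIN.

Answer: 10.0.0.3

Derivation:
Op 1: insert d.com -> 10.0.0.2 (expiry=0+10=10). clock=0
Op 2: tick 1 -> clock=1.
Op 3: insert b.com -> 10.0.0.1 (expiry=1+10=11). clock=1
Op 4: tick 3 -> clock=4.
Op 5: insert a.com -> 10.0.0.2 (expiry=4+5=9). clock=4
Op 6: insert a.com -> 10.0.0.1 (expiry=4+10=14). clock=4
Op 7: tick 3 -> clock=7.
Op 8: insert a.com -> 10.0.0.3 (expiry=7+11=18). clock=7
Op 9: tick 1 -> clock=8.
Op 10: tick 3 -> clock=11. purged={b.com,d.com}
lookup a.com: present, ip=10.0.0.3 expiry=18 > clock=11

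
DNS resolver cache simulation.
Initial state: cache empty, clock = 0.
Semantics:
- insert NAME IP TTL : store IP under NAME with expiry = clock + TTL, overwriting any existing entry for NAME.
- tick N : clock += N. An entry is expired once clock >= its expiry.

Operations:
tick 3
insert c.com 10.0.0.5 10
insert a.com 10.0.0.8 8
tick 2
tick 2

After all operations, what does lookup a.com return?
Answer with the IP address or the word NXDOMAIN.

Op 1: tick 3 -> clock=3.
Op 2: insert c.com -> 10.0.0.5 (expiry=3+10=13). clock=3
Op 3: insert a.com -> 10.0.0.8 (expiry=3+8=11). clock=3
Op 4: tick 2 -> clock=5.
Op 5: tick 2 -> clock=7.
lookup a.com: present, ip=10.0.0.8 expiry=11 > clock=7

Answer: 10.0.0.8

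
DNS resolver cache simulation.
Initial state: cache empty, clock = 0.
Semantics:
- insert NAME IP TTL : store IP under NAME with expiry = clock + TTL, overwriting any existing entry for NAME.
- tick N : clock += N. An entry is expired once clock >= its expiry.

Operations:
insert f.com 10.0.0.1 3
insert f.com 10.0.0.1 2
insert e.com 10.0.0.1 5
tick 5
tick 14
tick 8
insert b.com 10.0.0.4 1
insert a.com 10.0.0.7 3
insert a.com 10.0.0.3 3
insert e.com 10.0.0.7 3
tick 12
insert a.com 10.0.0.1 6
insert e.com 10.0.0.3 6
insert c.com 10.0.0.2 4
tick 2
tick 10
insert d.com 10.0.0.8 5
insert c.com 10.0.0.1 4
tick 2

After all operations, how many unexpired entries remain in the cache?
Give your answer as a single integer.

Answer: 2

Derivation:
Op 1: insert f.com -> 10.0.0.1 (expiry=0+3=3). clock=0
Op 2: insert f.com -> 10.0.0.1 (expiry=0+2=2). clock=0
Op 3: insert e.com -> 10.0.0.1 (expiry=0+5=5). clock=0
Op 4: tick 5 -> clock=5. purged={e.com,f.com}
Op 5: tick 14 -> clock=19.
Op 6: tick 8 -> clock=27.
Op 7: insert b.com -> 10.0.0.4 (expiry=27+1=28). clock=27
Op 8: insert a.com -> 10.0.0.7 (expiry=27+3=30). clock=27
Op 9: insert a.com -> 10.0.0.3 (expiry=27+3=30). clock=27
Op 10: insert e.com -> 10.0.0.7 (expiry=27+3=30). clock=27
Op 11: tick 12 -> clock=39. purged={a.com,b.com,e.com}
Op 12: insert a.com -> 10.0.0.1 (expiry=39+6=45). clock=39
Op 13: insert e.com -> 10.0.0.3 (expiry=39+6=45). clock=39
Op 14: insert c.com -> 10.0.0.2 (expiry=39+4=43). clock=39
Op 15: tick 2 -> clock=41.
Op 16: tick 10 -> clock=51. purged={a.com,c.com,e.com}
Op 17: insert d.com -> 10.0.0.8 (expiry=51+5=56). clock=51
Op 18: insert c.com -> 10.0.0.1 (expiry=51+4=55). clock=51
Op 19: tick 2 -> clock=53.
Final cache (unexpired): {c.com,d.com} -> size=2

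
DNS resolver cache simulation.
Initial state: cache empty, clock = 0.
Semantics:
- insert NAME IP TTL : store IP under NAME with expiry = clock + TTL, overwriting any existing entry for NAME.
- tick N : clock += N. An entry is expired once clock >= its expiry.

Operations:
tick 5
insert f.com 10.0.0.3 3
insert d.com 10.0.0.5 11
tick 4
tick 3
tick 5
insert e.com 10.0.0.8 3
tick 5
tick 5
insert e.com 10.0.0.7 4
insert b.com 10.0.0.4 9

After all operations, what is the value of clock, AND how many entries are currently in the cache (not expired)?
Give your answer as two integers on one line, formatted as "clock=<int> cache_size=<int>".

Answer: clock=27 cache_size=2

Derivation:
Op 1: tick 5 -> clock=5.
Op 2: insert f.com -> 10.0.0.3 (expiry=5+3=8). clock=5
Op 3: insert d.com -> 10.0.0.5 (expiry=5+11=16). clock=5
Op 4: tick 4 -> clock=9. purged={f.com}
Op 5: tick 3 -> clock=12.
Op 6: tick 5 -> clock=17. purged={d.com}
Op 7: insert e.com -> 10.0.0.8 (expiry=17+3=20). clock=17
Op 8: tick 5 -> clock=22. purged={e.com}
Op 9: tick 5 -> clock=27.
Op 10: insert e.com -> 10.0.0.7 (expiry=27+4=31). clock=27
Op 11: insert b.com -> 10.0.0.4 (expiry=27+9=36). clock=27
Final clock = 27
Final cache (unexpired): {b.com,e.com} -> size=2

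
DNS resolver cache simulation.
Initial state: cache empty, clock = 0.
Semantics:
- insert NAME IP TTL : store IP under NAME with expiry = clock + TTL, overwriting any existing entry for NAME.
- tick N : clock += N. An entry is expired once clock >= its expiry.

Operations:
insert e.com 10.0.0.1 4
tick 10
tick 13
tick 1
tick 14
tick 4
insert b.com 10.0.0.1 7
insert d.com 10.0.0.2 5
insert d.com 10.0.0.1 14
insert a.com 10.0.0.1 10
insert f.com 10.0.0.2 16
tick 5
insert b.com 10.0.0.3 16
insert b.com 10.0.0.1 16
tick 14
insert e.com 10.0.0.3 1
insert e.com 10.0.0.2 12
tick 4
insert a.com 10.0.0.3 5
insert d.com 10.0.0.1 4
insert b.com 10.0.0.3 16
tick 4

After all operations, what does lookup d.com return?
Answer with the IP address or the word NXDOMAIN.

Answer: NXDOMAIN

Derivation:
Op 1: insert e.com -> 10.0.0.1 (expiry=0+4=4). clock=0
Op 2: tick 10 -> clock=10. purged={e.com}
Op 3: tick 13 -> clock=23.
Op 4: tick 1 -> clock=24.
Op 5: tick 14 -> clock=38.
Op 6: tick 4 -> clock=42.
Op 7: insert b.com -> 10.0.0.1 (expiry=42+7=49). clock=42
Op 8: insert d.com -> 10.0.0.2 (expiry=42+5=47). clock=42
Op 9: insert d.com -> 10.0.0.1 (expiry=42+14=56). clock=42
Op 10: insert a.com -> 10.0.0.1 (expiry=42+10=52). clock=42
Op 11: insert f.com -> 10.0.0.2 (expiry=42+16=58). clock=42
Op 12: tick 5 -> clock=47.
Op 13: insert b.com -> 10.0.0.3 (expiry=47+16=63). clock=47
Op 14: insert b.com -> 10.0.0.1 (expiry=47+16=63). clock=47
Op 15: tick 14 -> clock=61. purged={a.com,d.com,f.com}
Op 16: insert e.com -> 10.0.0.3 (expiry=61+1=62). clock=61
Op 17: insert e.com -> 10.0.0.2 (expiry=61+12=73). clock=61
Op 18: tick 4 -> clock=65. purged={b.com}
Op 19: insert a.com -> 10.0.0.3 (expiry=65+5=70). clock=65
Op 20: insert d.com -> 10.0.0.1 (expiry=65+4=69). clock=65
Op 21: insert b.com -> 10.0.0.3 (expiry=65+16=81). clock=65
Op 22: tick 4 -> clock=69. purged={d.com}
lookup d.com: not in cache (expired or never inserted)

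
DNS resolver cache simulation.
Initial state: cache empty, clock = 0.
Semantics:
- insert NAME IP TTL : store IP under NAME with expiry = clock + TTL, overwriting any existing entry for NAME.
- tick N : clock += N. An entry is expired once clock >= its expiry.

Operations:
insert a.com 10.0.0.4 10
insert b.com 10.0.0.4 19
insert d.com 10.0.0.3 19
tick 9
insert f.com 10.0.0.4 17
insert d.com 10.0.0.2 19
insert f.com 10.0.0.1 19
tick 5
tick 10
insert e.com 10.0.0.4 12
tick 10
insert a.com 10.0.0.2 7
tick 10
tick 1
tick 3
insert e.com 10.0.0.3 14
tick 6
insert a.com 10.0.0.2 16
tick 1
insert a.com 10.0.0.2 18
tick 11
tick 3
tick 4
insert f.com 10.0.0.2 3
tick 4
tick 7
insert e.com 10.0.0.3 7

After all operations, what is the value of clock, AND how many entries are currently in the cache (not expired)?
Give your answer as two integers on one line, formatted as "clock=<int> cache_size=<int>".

Answer: clock=84 cache_size=1

Derivation:
Op 1: insert a.com -> 10.0.0.4 (expiry=0+10=10). clock=0
Op 2: insert b.com -> 10.0.0.4 (expiry=0+19=19). clock=0
Op 3: insert d.com -> 10.0.0.3 (expiry=0+19=19). clock=0
Op 4: tick 9 -> clock=9.
Op 5: insert f.com -> 10.0.0.4 (expiry=9+17=26). clock=9
Op 6: insert d.com -> 10.0.0.2 (expiry=9+19=28). clock=9
Op 7: insert f.com -> 10.0.0.1 (expiry=9+19=28). clock=9
Op 8: tick 5 -> clock=14. purged={a.com}
Op 9: tick 10 -> clock=24. purged={b.com}
Op 10: insert e.com -> 10.0.0.4 (expiry=24+12=36). clock=24
Op 11: tick 10 -> clock=34. purged={d.com,f.com}
Op 12: insert a.com -> 10.0.0.2 (expiry=34+7=41). clock=34
Op 13: tick 10 -> clock=44. purged={a.com,e.com}
Op 14: tick 1 -> clock=45.
Op 15: tick 3 -> clock=48.
Op 16: insert e.com -> 10.0.0.3 (expiry=48+14=62). clock=48
Op 17: tick 6 -> clock=54.
Op 18: insert a.com -> 10.0.0.2 (expiry=54+16=70). clock=54
Op 19: tick 1 -> clock=55.
Op 20: insert a.com -> 10.0.0.2 (expiry=55+18=73). clock=55
Op 21: tick 11 -> clock=66. purged={e.com}
Op 22: tick 3 -> clock=69.
Op 23: tick 4 -> clock=73. purged={a.com}
Op 24: insert f.com -> 10.0.0.2 (expiry=73+3=76). clock=73
Op 25: tick 4 -> clock=77. purged={f.com}
Op 26: tick 7 -> clock=84.
Op 27: insert e.com -> 10.0.0.3 (expiry=84+7=91). clock=84
Final clock = 84
Final cache (unexpired): {e.com} -> size=1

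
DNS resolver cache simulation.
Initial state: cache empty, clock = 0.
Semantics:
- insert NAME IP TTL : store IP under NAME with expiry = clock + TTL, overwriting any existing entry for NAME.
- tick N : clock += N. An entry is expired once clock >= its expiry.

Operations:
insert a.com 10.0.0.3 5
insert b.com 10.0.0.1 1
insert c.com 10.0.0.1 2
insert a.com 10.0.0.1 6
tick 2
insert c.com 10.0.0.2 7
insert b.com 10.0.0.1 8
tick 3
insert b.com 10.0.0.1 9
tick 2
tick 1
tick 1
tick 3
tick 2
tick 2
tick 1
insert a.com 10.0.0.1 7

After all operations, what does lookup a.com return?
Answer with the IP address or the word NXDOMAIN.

Op 1: insert a.com -> 10.0.0.3 (expiry=0+5=5). clock=0
Op 2: insert b.com -> 10.0.0.1 (expiry=0+1=1). clock=0
Op 3: insert c.com -> 10.0.0.1 (expiry=0+2=2). clock=0
Op 4: insert a.com -> 10.0.0.1 (expiry=0+6=6). clock=0
Op 5: tick 2 -> clock=2. purged={b.com,c.com}
Op 6: insert c.com -> 10.0.0.2 (expiry=2+7=9). clock=2
Op 7: insert b.com -> 10.0.0.1 (expiry=2+8=10). clock=2
Op 8: tick 3 -> clock=5.
Op 9: insert b.com -> 10.0.0.1 (expiry=5+9=14). clock=5
Op 10: tick 2 -> clock=7. purged={a.com}
Op 11: tick 1 -> clock=8.
Op 12: tick 1 -> clock=9. purged={c.com}
Op 13: tick 3 -> clock=12.
Op 14: tick 2 -> clock=14. purged={b.com}
Op 15: tick 2 -> clock=16.
Op 16: tick 1 -> clock=17.
Op 17: insert a.com -> 10.0.0.1 (expiry=17+7=24). clock=17
lookup a.com: present, ip=10.0.0.1 expiry=24 > clock=17

Answer: 10.0.0.1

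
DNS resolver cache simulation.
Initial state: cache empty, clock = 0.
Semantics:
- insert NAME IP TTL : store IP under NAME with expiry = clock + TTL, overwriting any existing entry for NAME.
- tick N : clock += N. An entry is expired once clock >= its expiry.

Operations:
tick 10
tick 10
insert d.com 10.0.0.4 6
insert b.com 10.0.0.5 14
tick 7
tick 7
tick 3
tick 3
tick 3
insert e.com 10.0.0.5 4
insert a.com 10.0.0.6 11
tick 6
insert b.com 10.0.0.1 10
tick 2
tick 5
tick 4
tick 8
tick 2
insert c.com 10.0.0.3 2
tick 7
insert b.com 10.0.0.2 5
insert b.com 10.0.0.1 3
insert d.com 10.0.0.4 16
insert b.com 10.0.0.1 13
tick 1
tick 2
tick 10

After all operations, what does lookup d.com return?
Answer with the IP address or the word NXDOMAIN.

Op 1: tick 10 -> clock=10.
Op 2: tick 10 -> clock=20.
Op 3: insert d.com -> 10.0.0.4 (expiry=20+6=26). clock=20
Op 4: insert b.com -> 10.0.0.5 (expiry=20+14=34). clock=20
Op 5: tick 7 -> clock=27. purged={d.com}
Op 6: tick 7 -> clock=34. purged={b.com}
Op 7: tick 3 -> clock=37.
Op 8: tick 3 -> clock=40.
Op 9: tick 3 -> clock=43.
Op 10: insert e.com -> 10.0.0.5 (expiry=43+4=47). clock=43
Op 11: insert a.com -> 10.0.0.6 (expiry=43+11=54). clock=43
Op 12: tick 6 -> clock=49. purged={e.com}
Op 13: insert b.com -> 10.0.0.1 (expiry=49+10=59). clock=49
Op 14: tick 2 -> clock=51.
Op 15: tick 5 -> clock=56. purged={a.com}
Op 16: tick 4 -> clock=60. purged={b.com}
Op 17: tick 8 -> clock=68.
Op 18: tick 2 -> clock=70.
Op 19: insert c.com -> 10.0.0.3 (expiry=70+2=72). clock=70
Op 20: tick 7 -> clock=77. purged={c.com}
Op 21: insert b.com -> 10.0.0.2 (expiry=77+5=82). clock=77
Op 22: insert b.com -> 10.0.0.1 (expiry=77+3=80). clock=77
Op 23: insert d.com -> 10.0.0.4 (expiry=77+16=93). clock=77
Op 24: insert b.com -> 10.0.0.1 (expiry=77+13=90). clock=77
Op 25: tick 1 -> clock=78.
Op 26: tick 2 -> clock=80.
Op 27: tick 10 -> clock=90. purged={b.com}
lookup d.com: present, ip=10.0.0.4 expiry=93 > clock=90

Answer: 10.0.0.4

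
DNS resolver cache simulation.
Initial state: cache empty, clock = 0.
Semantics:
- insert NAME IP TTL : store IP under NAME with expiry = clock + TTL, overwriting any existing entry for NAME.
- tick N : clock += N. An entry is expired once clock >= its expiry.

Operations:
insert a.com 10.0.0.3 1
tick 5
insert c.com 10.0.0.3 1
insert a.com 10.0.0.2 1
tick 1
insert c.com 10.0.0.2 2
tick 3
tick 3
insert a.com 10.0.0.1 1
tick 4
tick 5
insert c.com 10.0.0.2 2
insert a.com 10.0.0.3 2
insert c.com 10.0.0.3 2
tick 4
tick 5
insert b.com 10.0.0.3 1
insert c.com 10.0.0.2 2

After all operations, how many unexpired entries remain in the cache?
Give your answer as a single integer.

Op 1: insert a.com -> 10.0.0.3 (expiry=0+1=1). clock=0
Op 2: tick 5 -> clock=5. purged={a.com}
Op 3: insert c.com -> 10.0.0.3 (expiry=5+1=6). clock=5
Op 4: insert a.com -> 10.0.0.2 (expiry=5+1=6). clock=5
Op 5: tick 1 -> clock=6. purged={a.com,c.com}
Op 6: insert c.com -> 10.0.0.2 (expiry=6+2=8). clock=6
Op 7: tick 3 -> clock=9. purged={c.com}
Op 8: tick 3 -> clock=12.
Op 9: insert a.com -> 10.0.0.1 (expiry=12+1=13). clock=12
Op 10: tick 4 -> clock=16. purged={a.com}
Op 11: tick 5 -> clock=21.
Op 12: insert c.com -> 10.0.0.2 (expiry=21+2=23). clock=21
Op 13: insert a.com -> 10.0.0.3 (expiry=21+2=23). clock=21
Op 14: insert c.com -> 10.0.0.3 (expiry=21+2=23). clock=21
Op 15: tick 4 -> clock=25. purged={a.com,c.com}
Op 16: tick 5 -> clock=30.
Op 17: insert b.com -> 10.0.0.3 (expiry=30+1=31). clock=30
Op 18: insert c.com -> 10.0.0.2 (expiry=30+2=32). clock=30
Final cache (unexpired): {b.com,c.com} -> size=2

Answer: 2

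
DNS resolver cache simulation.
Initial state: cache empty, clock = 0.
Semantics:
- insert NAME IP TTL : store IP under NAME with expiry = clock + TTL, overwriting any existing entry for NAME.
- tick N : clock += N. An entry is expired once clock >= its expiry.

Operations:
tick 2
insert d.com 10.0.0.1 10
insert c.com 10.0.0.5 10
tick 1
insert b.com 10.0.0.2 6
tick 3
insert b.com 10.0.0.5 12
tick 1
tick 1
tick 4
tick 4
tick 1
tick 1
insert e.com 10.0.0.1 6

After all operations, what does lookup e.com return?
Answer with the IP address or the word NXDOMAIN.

Answer: 10.0.0.1

Derivation:
Op 1: tick 2 -> clock=2.
Op 2: insert d.com -> 10.0.0.1 (expiry=2+10=12). clock=2
Op 3: insert c.com -> 10.0.0.5 (expiry=2+10=12). clock=2
Op 4: tick 1 -> clock=3.
Op 5: insert b.com -> 10.0.0.2 (expiry=3+6=9). clock=3
Op 6: tick 3 -> clock=6.
Op 7: insert b.com -> 10.0.0.5 (expiry=6+12=18). clock=6
Op 8: tick 1 -> clock=7.
Op 9: tick 1 -> clock=8.
Op 10: tick 4 -> clock=12. purged={c.com,d.com}
Op 11: tick 4 -> clock=16.
Op 12: tick 1 -> clock=17.
Op 13: tick 1 -> clock=18. purged={b.com}
Op 14: insert e.com -> 10.0.0.1 (expiry=18+6=24). clock=18
lookup e.com: present, ip=10.0.0.1 expiry=24 > clock=18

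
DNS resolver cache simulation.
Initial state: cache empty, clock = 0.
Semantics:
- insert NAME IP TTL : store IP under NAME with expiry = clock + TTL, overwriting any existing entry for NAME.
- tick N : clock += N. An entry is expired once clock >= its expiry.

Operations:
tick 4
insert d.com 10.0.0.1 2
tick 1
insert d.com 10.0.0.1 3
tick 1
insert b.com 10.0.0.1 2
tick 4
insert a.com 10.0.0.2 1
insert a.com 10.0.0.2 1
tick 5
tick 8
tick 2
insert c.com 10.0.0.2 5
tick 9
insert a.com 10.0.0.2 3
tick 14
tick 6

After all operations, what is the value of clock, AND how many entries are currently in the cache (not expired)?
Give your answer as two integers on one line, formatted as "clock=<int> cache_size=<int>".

Op 1: tick 4 -> clock=4.
Op 2: insert d.com -> 10.0.0.1 (expiry=4+2=6). clock=4
Op 3: tick 1 -> clock=5.
Op 4: insert d.com -> 10.0.0.1 (expiry=5+3=8). clock=5
Op 5: tick 1 -> clock=6.
Op 6: insert b.com -> 10.0.0.1 (expiry=6+2=8). clock=6
Op 7: tick 4 -> clock=10. purged={b.com,d.com}
Op 8: insert a.com -> 10.0.0.2 (expiry=10+1=11). clock=10
Op 9: insert a.com -> 10.0.0.2 (expiry=10+1=11). clock=10
Op 10: tick 5 -> clock=15. purged={a.com}
Op 11: tick 8 -> clock=23.
Op 12: tick 2 -> clock=25.
Op 13: insert c.com -> 10.0.0.2 (expiry=25+5=30). clock=25
Op 14: tick 9 -> clock=34. purged={c.com}
Op 15: insert a.com -> 10.0.0.2 (expiry=34+3=37). clock=34
Op 16: tick 14 -> clock=48. purged={a.com}
Op 17: tick 6 -> clock=54.
Final clock = 54
Final cache (unexpired): {} -> size=0

Answer: clock=54 cache_size=0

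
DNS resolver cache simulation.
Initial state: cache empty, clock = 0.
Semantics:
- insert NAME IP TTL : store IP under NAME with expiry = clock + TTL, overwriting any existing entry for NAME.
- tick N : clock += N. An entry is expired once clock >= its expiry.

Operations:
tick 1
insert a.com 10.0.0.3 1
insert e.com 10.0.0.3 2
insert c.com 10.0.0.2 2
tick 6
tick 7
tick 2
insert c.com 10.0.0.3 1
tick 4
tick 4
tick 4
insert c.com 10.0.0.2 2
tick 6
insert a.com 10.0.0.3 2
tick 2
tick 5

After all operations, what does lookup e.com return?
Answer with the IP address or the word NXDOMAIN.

Op 1: tick 1 -> clock=1.
Op 2: insert a.com -> 10.0.0.3 (expiry=1+1=2). clock=1
Op 3: insert e.com -> 10.0.0.3 (expiry=1+2=3). clock=1
Op 4: insert c.com -> 10.0.0.2 (expiry=1+2=3). clock=1
Op 5: tick 6 -> clock=7. purged={a.com,c.com,e.com}
Op 6: tick 7 -> clock=14.
Op 7: tick 2 -> clock=16.
Op 8: insert c.com -> 10.0.0.3 (expiry=16+1=17). clock=16
Op 9: tick 4 -> clock=20. purged={c.com}
Op 10: tick 4 -> clock=24.
Op 11: tick 4 -> clock=28.
Op 12: insert c.com -> 10.0.0.2 (expiry=28+2=30). clock=28
Op 13: tick 6 -> clock=34. purged={c.com}
Op 14: insert a.com -> 10.0.0.3 (expiry=34+2=36). clock=34
Op 15: tick 2 -> clock=36. purged={a.com}
Op 16: tick 5 -> clock=41.
lookup e.com: not in cache (expired or never inserted)

Answer: NXDOMAIN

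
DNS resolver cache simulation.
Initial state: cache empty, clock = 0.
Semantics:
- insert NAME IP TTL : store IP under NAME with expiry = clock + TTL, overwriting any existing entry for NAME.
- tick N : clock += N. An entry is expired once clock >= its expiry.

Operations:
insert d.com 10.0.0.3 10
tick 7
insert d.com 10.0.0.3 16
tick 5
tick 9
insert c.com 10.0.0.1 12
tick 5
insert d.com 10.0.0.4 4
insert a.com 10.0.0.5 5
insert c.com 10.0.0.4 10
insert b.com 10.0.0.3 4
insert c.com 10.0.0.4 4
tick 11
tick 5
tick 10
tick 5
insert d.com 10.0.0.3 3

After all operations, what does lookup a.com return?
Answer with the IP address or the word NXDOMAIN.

Op 1: insert d.com -> 10.0.0.3 (expiry=0+10=10). clock=0
Op 2: tick 7 -> clock=7.
Op 3: insert d.com -> 10.0.0.3 (expiry=7+16=23). clock=7
Op 4: tick 5 -> clock=12.
Op 5: tick 9 -> clock=21.
Op 6: insert c.com -> 10.0.0.1 (expiry=21+12=33). clock=21
Op 7: tick 5 -> clock=26. purged={d.com}
Op 8: insert d.com -> 10.0.0.4 (expiry=26+4=30). clock=26
Op 9: insert a.com -> 10.0.0.5 (expiry=26+5=31). clock=26
Op 10: insert c.com -> 10.0.0.4 (expiry=26+10=36). clock=26
Op 11: insert b.com -> 10.0.0.3 (expiry=26+4=30). clock=26
Op 12: insert c.com -> 10.0.0.4 (expiry=26+4=30). clock=26
Op 13: tick 11 -> clock=37. purged={a.com,b.com,c.com,d.com}
Op 14: tick 5 -> clock=42.
Op 15: tick 10 -> clock=52.
Op 16: tick 5 -> clock=57.
Op 17: insert d.com -> 10.0.0.3 (expiry=57+3=60). clock=57
lookup a.com: not in cache (expired or never inserted)

Answer: NXDOMAIN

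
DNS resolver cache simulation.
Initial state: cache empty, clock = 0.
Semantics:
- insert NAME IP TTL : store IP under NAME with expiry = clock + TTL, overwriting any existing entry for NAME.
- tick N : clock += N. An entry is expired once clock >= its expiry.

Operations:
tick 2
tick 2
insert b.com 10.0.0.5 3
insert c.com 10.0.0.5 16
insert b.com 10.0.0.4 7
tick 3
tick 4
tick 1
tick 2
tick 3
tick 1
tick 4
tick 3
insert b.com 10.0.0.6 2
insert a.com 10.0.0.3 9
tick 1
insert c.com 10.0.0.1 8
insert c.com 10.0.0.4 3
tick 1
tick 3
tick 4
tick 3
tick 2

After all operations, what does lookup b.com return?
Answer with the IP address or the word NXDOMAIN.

Answer: NXDOMAIN

Derivation:
Op 1: tick 2 -> clock=2.
Op 2: tick 2 -> clock=4.
Op 3: insert b.com -> 10.0.0.5 (expiry=4+3=7). clock=4
Op 4: insert c.com -> 10.0.0.5 (expiry=4+16=20). clock=4
Op 5: insert b.com -> 10.0.0.4 (expiry=4+7=11). clock=4
Op 6: tick 3 -> clock=7.
Op 7: tick 4 -> clock=11. purged={b.com}
Op 8: tick 1 -> clock=12.
Op 9: tick 2 -> clock=14.
Op 10: tick 3 -> clock=17.
Op 11: tick 1 -> clock=18.
Op 12: tick 4 -> clock=22. purged={c.com}
Op 13: tick 3 -> clock=25.
Op 14: insert b.com -> 10.0.0.6 (expiry=25+2=27). clock=25
Op 15: insert a.com -> 10.0.0.3 (expiry=25+9=34). clock=25
Op 16: tick 1 -> clock=26.
Op 17: insert c.com -> 10.0.0.1 (expiry=26+8=34). clock=26
Op 18: insert c.com -> 10.0.0.4 (expiry=26+3=29). clock=26
Op 19: tick 1 -> clock=27. purged={b.com}
Op 20: tick 3 -> clock=30. purged={c.com}
Op 21: tick 4 -> clock=34. purged={a.com}
Op 22: tick 3 -> clock=37.
Op 23: tick 2 -> clock=39.
lookup b.com: not in cache (expired or never inserted)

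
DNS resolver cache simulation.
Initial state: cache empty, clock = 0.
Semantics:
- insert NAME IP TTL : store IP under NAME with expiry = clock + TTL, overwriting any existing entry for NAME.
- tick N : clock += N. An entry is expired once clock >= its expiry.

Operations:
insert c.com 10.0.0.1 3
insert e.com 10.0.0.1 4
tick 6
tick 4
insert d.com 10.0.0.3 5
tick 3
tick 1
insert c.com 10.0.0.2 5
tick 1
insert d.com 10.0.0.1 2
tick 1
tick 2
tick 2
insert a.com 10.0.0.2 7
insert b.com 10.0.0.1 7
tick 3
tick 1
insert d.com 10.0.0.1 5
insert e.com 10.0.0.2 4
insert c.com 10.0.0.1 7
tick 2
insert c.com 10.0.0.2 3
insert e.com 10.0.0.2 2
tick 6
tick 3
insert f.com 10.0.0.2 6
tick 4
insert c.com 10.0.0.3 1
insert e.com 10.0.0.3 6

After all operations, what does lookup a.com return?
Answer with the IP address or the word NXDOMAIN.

Answer: NXDOMAIN

Derivation:
Op 1: insert c.com -> 10.0.0.1 (expiry=0+3=3). clock=0
Op 2: insert e.com -> 10.0.0.1 (expiry=0+4=4). clock=0
Op 3: tick 6 -> clock=6. purged={c.com,e.com}
Op 4: tick 4 -> clock=10.
Op 5: insert d.com -> 10.0.0.3 (expiry=10+5=15). clock=10
Op 6: tick 3 -> clock=13.
Op 7: tick 1 -> clock=14.
Op 8: insert c.com -> 10.0.0.2 (expiry=14+5=19). clock=14
Op 9: tick 1 -> clock=15. purged={d.com}
Op 10: insert d.com -> 10.0.0.1 (expiry=15+2=17). clock=15
Op 11: tick 1 -> clock=16.
Op 12: tick 2 -> clock=18. purged={d.com}
Op 13: tick 2 -> clock=20. purged={c.com}
Op 14: insert a.com -> 10.0.0.2 (expiry=20+7=27). clock=20
Op 15: insert b.com -> 10.0.0.1 (expiry=20+7=27). clock=20
Op 16: tick 3 -> clock=23.
Op 17: tick 1 -> clock=24.
Op 18: insert d.com -> 10.0.0.1 (expiry=24+5=29). clock=24
Op 19: insert e.com -> 10.0.0.2 (expiry=24+4=28). clock=24
Op 20: insert c.com -> 10.0.0.1 (expiry=24+7=31). clock=24
Op 21: tick 2 -> clock=26.
Op 22: insert c.com -> 10.0.0.2 (expiry=26+3=29). clock=26
Op 23: insert e.com -> 10.0.0.2 (expiry=26+2=28). clock=26
Op 24: tick 6 -> clock=32. purged={a.com,b.com,c.com,d.com,e.com}
Op 25: tick 3 -> clock=35.
Op 26: insert f.com -> 10.0.0.2 (expiry=35+6=41). clock=35
Op 27: tick 4 -> clock=39.
Op 28: insert c.com -> 10.0.0.3 (expiry=39+1=40). clock=39
Op 29: insert e.com -> 10.0.0.3 (expiry=39+6=45). clock=39
lookup a.com: not in cache (expired or never inserted)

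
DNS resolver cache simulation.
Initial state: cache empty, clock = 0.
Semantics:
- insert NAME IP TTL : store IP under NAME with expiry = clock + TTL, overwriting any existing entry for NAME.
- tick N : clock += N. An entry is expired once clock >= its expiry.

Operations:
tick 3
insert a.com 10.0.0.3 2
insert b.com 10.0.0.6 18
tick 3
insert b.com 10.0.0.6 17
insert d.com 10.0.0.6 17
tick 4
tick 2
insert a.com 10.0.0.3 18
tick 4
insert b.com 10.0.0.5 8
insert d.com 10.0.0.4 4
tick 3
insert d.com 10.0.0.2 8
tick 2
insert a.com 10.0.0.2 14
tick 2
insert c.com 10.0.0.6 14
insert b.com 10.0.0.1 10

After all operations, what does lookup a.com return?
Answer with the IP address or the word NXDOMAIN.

Op 1: tick 3 -> clock=3.
Op 2: insert a.com -> 10.0.0.3 (expiry=3+2=5). clock=3
Op 3: insert b.com -> 10.0.0.6 (expiry=3+18=21). clock=3
Op 4: tick 3 -> clock=6. purged={a.com}
Op 5: insert b.com -> 10.0.0.6 (expiry=6+17=23). clock=6
Op 6: insert d.com -> 10.0.0.6 (expiry=6+17=23). clock=6
Op 7: tick 4 -> clock=10.
Op 8: tick 2 -> clock=12.
Op 9: insert a.com -> 10.0.0.3 (expiry=12+18=30). clock=12
Op 10: tick 4 -> clock=16.
Op 11: insert b.com -> 10.0.0.5 (expiry=16+8=24). clock=16
Op 12: insert d.com -> 10.0.0.4 (expiry=16+4=20). clock=16
Op 13: tick 3 -> clock=19.
Op 14: insert d.com -> 10.0.0.2 (expiry=19+8=27). clock=19
Op 15: tick 2 -> clock=21.
Op 16: insert a.com -> 10.0.0.2 (expiry=21+14=35). clock=21
Op 17: tick 2 -> clock=23.
Op 18: insert c.com -> 10.0.0.6 (expiry=23+14=37). clock=23
Op 19: insert b.com -> 10.0.0.1 (expiry=23+10=33). clock=23
lookup a.com: present, ip=10.0.0.2 expiry=35 > clock=23

Answer: 10.0.0.2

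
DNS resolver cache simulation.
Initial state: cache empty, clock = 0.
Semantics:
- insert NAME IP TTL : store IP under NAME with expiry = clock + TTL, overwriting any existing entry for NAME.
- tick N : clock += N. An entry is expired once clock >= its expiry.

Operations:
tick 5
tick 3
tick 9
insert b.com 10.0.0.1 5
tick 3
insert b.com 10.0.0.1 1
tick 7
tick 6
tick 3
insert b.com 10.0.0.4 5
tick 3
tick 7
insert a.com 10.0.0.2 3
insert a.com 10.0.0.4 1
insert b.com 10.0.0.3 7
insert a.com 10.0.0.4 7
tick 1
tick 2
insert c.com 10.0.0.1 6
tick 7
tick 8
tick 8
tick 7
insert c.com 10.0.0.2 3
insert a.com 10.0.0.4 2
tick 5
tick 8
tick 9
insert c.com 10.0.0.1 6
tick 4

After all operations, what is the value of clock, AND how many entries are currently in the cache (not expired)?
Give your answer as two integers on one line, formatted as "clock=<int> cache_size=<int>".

Op 1: tick 5 -> clock=5.
Op 2: tick 3 -> clock=8.
Op 3: tick 9 -> clock=17.
Op 4: insert b.com -> 10.0.0.1 (expiry=17+5=22). clock=17
Op 5: tick 3 -> clock=20.
Op 6: insert b.com -> 10.0.0.1 (expiry=20+1=21). clock=20
Op 7: tick 7 -> clock=27. purged={b.com}
Op 8: tick 6 -> clock=33.
Op 9: tick 3 -> clock=36.
Op 10: insert b.com -> 10.0.0.4 (expiry=36+5=41). clock=36
Op 11: tick 3 -> clock=39.
Op 12: tick 7 -> clock=46. purged={b.com}
Op 13: insert a.com -> 10.0.0.2 (expiry=46+3=49). clock=46
Op 14: insert a.com -> 10.0.0.4 (expiry=46+1=47). clock=46
Op 15: insert b.com -> 10.0.0.3 (expiry=46+7=53). clock=46
Op 16: insert a.com -> 10.0.0.4 (expiry=46+7=53). clock=46
Op 17: tick 1 -> clock=47.
Op 18: tick 2 -> clock=49.
Op 19: insert c.com -> 10.0.0.1 (expiry=49+6=55). clock=49
Op 20: tick 7 -> clock=56. purged={a.com,b.com,c.com}
Op 21: tick 8 -> clock=64.
Op 22: tick 8 -> clock=72.
Op 23: tick 7 -> clock=79.
Op 24: insert c.com -> 10.0.0.2 (expiry=79+3=82). clock=79
Op 25: insert a.com -> 10.0.0.4 (expiry=79+2=81). clock=79
Op 26: tick 5 -> clock=84. purged={a.com,c.com}
Op 27: tick 8 -> clock=92.
Op 28: tick 9 -> clock=101.
Op 29: insert c.com -> 10.0.0.1 (expiry=101+6=107). clock=101
Op 30: tick 4 -> clock=105.
Final clock = 105
Final cache (unexpired): {c.com} -> size=1

Answer: clock=105 cache_size=1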